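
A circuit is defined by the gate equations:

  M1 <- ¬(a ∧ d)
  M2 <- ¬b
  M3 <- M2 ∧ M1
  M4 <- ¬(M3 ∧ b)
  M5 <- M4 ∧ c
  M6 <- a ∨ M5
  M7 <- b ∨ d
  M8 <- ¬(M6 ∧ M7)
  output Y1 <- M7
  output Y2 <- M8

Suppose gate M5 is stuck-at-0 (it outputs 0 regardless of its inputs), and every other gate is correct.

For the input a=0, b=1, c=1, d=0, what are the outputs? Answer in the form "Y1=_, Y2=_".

Y1=1, Y2=1

Propagate with M5 forced: M1=1, M2=0, M3=0, M4=1, M5=0 [stuck-at-0], M6=0, M7=1, M8=1.
So the outputs are Y1=1, Y2=1. (Without the fault they would be Y1=1, Y2=0.)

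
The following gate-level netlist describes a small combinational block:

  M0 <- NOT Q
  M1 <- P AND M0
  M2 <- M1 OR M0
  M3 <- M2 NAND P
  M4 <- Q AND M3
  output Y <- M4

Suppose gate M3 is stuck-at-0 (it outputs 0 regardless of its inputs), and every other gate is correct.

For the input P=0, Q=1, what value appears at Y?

0

Propagate with M3 forced: M0=0, M1=0, M2=0, M3=0 [stuck-at-0], M4=0.
So Y = 0. (Without the fault it would be 1.)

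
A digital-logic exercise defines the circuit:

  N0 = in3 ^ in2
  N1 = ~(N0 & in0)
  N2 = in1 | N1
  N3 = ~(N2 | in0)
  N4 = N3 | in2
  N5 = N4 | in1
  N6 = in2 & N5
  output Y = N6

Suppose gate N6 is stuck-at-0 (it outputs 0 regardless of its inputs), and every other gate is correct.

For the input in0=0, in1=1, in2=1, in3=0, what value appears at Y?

0

Propagate with N6 forced: N0=1, N1=1, N2=1, N3=0, N4=1, N5=1, N6=0 [stuck-at-0].
So Y = 0. (Without the fault it would be 1.)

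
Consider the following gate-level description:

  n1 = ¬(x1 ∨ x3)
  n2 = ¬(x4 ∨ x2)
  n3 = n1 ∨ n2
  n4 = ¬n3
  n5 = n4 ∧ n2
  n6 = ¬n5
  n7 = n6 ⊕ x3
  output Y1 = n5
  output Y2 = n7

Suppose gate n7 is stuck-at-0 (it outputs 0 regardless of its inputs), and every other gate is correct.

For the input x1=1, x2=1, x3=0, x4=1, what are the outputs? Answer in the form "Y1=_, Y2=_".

Propagate with n7 forced: n1=0, n2=0, n3=0, n4=1, n5=0, n6=1, n7=0 [stuck-at-0].
So the outputs are Y1=0, Y2=0. (Without the fault they would be Y1=0, Y2=1.)

Y1=0, Y2=0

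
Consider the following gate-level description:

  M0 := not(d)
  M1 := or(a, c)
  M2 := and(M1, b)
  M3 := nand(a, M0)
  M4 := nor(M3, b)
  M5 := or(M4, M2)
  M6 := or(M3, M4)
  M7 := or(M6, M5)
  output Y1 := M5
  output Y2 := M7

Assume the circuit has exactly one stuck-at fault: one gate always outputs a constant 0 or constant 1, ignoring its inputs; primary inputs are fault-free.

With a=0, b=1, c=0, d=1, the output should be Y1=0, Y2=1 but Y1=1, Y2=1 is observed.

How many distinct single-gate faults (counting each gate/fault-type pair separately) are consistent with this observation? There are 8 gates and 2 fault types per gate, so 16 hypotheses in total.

4

Fault-free: M0=0, M1=0, M2=0, M3=1, M4=0, M5=0, M6=1, M7=1 → Y1=0, Y2=1. Observed Y1=1, Y2=1.
  M0: none of the 2 fault types match ✗
  M1: stuck-at-1 ✓; others ✗
  M2: stuck-at-1 ✓; others ✗
  M3: none of the 2 fault types match ✗
  M4: stuck-at-1 ✓; others ✗
  M5: stuck-at-1 ✓; others ✗
  M6: none of the 2 fault types match ✗
  M7: none of the 2 fault types match ✗
Consistent faults: {M1 stuck-at-1, M2 stuck-at-1, M4 stuck-at-1, M5 stuck-at-1} — 4 in all.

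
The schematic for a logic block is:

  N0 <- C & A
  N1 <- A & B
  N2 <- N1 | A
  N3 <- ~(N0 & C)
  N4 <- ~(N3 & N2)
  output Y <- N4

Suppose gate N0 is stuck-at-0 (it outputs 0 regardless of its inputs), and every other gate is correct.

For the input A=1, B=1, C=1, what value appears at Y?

0

Propagate with N0 forced: N0=0 [stuck-at-0], N1=1, N2=1, N3=1, N4=0.
So Y = 0. (Without the fault it would be 1.)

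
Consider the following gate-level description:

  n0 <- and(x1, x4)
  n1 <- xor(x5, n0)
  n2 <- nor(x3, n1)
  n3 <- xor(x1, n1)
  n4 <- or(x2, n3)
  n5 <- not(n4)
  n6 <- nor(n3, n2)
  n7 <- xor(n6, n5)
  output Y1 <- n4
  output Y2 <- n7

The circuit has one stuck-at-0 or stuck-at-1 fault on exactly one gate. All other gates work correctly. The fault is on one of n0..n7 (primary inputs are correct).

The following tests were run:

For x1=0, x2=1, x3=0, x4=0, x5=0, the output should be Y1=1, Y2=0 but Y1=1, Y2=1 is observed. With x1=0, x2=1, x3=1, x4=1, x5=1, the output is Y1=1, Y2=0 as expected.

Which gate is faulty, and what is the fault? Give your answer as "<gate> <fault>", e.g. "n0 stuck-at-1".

Fault-free values for test 1 (x1=0, x2=1, x3=0, x4=0, x5=0): n0=0, n1=0, n2=1, n3=0, n4=1, n5=0, n6=0, n7=0, giving Y1=1, Y2=0. Observed Y1=1, Y2=1.
Test 1: faults giving observed Y1=1, Y2=1 are {n2 stuck-at-0, n5 stuck-at-1, n6 stuck-at-1, n7 stuck-at-1}.
Test 2 (x1=0, x2=1, x3=1, x4=1, x5=1): fault-free n0=0, n1=1, n2=0, n3=1, n4=1, n5=0, n6=0, n7=0 → Y1=1, Y2=0; observed Y1=1, Y2=0. Eliminates n5 stuck-at-1, n6 stuck-at-1, n7 stuck-at-1.
Only n2 stuck-at-0 is consistent with every test.

n2 stuck-at-0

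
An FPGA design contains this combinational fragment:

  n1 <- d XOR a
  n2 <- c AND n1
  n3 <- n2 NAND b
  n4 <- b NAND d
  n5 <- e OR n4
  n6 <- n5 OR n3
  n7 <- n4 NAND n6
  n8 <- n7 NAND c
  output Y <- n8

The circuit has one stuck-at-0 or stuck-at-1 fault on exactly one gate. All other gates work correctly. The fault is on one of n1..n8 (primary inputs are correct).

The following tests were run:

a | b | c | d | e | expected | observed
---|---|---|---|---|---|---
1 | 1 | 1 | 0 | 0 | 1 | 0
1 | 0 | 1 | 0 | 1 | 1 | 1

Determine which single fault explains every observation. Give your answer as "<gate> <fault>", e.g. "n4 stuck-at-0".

n5 stuck-at-0

Fault-free values for test 1 (a=1, b=1, c=1, d=0, e=0): n1=1, n2=1, n3=0, n4=1, n5=1, n6=1, n7=0, n8=1, giving Y=1. Observed 0.
Test 1: faults giving observed 0 are {n4 stuck-at-0, n5 stuck-at-0, n6 stuck-at-0, n7 stuck-at-1, n8 stuck-at-0}.
Test 2 (a=1, b=0, c=1, d=0, e=1): fault-free n1=1, n2=1, n3=1, n4=1, n5=1, n6=1, n7=0, n8=1 → 1; observed 1. Eliminates n4 stuck-at-0, n6 stuck-at-0, n7 stuck-at-1, n8 stuck-at-0.
Only n5 stuck-at-0 is consistent with every test.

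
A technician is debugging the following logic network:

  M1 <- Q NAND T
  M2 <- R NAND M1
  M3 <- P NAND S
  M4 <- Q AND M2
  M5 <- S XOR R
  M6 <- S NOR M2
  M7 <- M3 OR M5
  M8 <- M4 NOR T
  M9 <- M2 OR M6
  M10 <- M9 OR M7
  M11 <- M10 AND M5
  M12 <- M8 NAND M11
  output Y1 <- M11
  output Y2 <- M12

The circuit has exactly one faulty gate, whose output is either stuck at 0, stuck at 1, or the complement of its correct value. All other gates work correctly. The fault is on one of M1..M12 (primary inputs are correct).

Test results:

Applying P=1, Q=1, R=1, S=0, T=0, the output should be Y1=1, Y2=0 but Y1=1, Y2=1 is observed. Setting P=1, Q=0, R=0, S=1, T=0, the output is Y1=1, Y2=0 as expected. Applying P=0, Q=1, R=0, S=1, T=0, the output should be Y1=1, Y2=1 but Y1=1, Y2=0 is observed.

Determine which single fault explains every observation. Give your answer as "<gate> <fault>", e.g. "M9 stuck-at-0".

Fault-free values for test 1 (P=1, Q=1, R=1, S=0, T=0): M1=1, M2=0, M3=1, M4=0, M5=1, M6=1, M7=1, M8=1, M9=1, M10=1, M11=1, M12=0, giving Y1=1, Y2=0. Observed Y1=1, Y2=1.
Test 1: faults giving observed Y1=1, Y2=1 are {M1 stuck-at-0, M1 inverted output, M2 stuck-at-1, M2 inverted output, M4 stuck-at-1, M4 inverted output, M8 stuck-at-0, M8 inverted output, M12 stuck-at-1, M12 inverted output}.
Test 2 (P=1, Q=0, R=0, S=1, T=0): fault-free M1=1, M2=1, M3=0, M4=0, M5=1, M6=0, M7=1, M8=1, M9=1, M10=1, M11=1, M12=0 → Y1=1, Y2=0; observed Y1=1, Y2=0. Eliminates M4 stuck-at-1, M4 inverted output, M8 stuck-at-0, M8 inverted output, M12 stuck-at-1, M12 inverted output.
Test 3 (P=0, Q=1, R=0, S=1, T=0): fault-free M1=1, M2=1, M3=1, M4=1, M5=1, M6=0, M7=1, M8=0, M9=1, M10=1, M11=1, M12=1 → Y1=1, Y2=1; observed Y1=1, Y2=0. Eliminates M1 stuck-at-0, M1 inverted output, M2 stuck-at-1.
Only M2 inverted output is consistent with every test.

M2 inverted output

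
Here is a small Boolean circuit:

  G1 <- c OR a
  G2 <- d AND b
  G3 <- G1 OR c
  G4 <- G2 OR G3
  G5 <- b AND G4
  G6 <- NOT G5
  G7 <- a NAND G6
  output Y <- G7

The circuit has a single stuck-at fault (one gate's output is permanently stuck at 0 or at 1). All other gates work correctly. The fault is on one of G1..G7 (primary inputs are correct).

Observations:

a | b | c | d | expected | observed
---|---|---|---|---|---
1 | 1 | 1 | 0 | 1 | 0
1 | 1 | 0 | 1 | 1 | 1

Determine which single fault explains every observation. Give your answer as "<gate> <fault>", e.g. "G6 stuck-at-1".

Fault-free values for test 1 (a=1, b=1, c=1, d=0): G1=1, G2=0, G3=1, G4=1, G5=1, G6=0, G7=1, giving Y=1. Observed 0.
Test 1: faults giving observed 0 are {G3 stuck-at-0, G4 stuck-at-0, G5 stuck-at-0, G6 stuck-at-1, G7 stuck-at-0}.
Test 2 (a=1, b=1, c=0, d=1): fault-free G1=1, G2=1, G3=1, G4=1, G5=1, G6=0, G7=1 → 1; observed 1. Eliminates G4 stuck-at-0, G5 stuck-at-0, G6 stuck-at-1, G7 stuck-at-0.
Only G3 stuck-at-0 is consistent with every test.

G3 stuck-at-0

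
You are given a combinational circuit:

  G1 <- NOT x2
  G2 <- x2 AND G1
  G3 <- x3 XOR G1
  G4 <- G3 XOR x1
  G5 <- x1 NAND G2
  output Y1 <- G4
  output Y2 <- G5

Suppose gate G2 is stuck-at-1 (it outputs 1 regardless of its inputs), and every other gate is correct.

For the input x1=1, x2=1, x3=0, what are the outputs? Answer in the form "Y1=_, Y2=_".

Y1=1, Y2=0

Propagate with G2 forced: G1=0, G2=1 [stuck-at-1], G3=0, G4=1, G5=0.
So the outputs are Y1=1, Y2=0. (Without the fault they would be Y1=1, Y2=1.)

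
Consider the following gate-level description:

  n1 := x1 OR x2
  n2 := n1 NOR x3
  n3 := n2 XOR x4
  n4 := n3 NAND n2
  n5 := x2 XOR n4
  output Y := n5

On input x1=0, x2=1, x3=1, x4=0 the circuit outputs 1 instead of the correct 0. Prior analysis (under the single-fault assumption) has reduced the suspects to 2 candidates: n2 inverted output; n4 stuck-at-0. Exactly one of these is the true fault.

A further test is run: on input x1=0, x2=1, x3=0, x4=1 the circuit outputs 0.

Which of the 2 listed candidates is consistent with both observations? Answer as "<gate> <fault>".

n2 inverted output

Evaluate each candidate on input x1=0, x2=1, x3=0, x4=1:
  n2 inverted output: n1=1, n2=1 [inverted output], n3=0, n4=1, n5=0 → 0 — matches
  n4 stuck-at-0: n1=1, n2=0, n3=1, n4=0 [stuck-at-0], n5=1 → 1 — eliminated
Only n2 inverted output reproduces the observed 0.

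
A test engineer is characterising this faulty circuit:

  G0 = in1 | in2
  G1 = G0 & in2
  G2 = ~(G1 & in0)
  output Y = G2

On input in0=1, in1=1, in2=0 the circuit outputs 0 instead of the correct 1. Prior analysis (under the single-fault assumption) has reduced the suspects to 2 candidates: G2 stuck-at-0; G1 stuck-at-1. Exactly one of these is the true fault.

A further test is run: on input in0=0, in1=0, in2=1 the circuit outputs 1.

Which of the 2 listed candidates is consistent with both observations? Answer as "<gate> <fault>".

Evaluate each candidate on input in0=0, in1=0, in2=1:
  G2 stuck-at-0: G0=1, G1=1, G2=0 [stuck-at-0] → 0 — eliminated
  G1 stuck-at-1: G0=1, G1=1 [stuck-at-1], G2=1 → 1 — matches
Only G1 stuck-at-1 reproduces the observed 1.

G1 stuck-at-1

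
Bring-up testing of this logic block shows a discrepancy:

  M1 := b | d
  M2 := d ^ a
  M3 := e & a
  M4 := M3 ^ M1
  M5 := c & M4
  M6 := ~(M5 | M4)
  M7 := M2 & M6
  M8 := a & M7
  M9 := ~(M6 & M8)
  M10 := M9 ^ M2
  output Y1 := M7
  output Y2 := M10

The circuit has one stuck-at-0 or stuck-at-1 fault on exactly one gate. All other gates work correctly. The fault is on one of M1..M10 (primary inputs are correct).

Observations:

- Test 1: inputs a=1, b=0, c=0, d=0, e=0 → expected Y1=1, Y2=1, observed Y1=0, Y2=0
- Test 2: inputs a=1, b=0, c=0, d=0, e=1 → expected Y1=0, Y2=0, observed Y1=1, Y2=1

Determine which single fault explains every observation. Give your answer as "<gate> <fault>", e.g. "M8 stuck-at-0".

Fault-free values for test 1 (a=1, b=0, c=0, d=0, e=0): M1=0, M2=1, M3=0, M4=0, M5=0, M6=1, M7=1, M8=1, M9=0, M10=1, giving Y1=1, Y2=1. Observed Y1=0, Y2=0.
Test 1: faults giving observed Y1=0, Y2=0 are {M1 stuck-at-1, M3 stuck-at-1, M4 stuck-at-1, M5 stuck-at-1, M6 stuck-at-0, M7 stuck-at-0}.
Test 2 (a=1, b=0, c=0, d=0, e=1): fault-free M1=0, M2=1, M3=1, M4=1, M5=0, M6=0, M7=0, M8=0, M9=1, M10=0 → Y1=0, Y2=0; observed Y1=1, Y2=1. Eliminates M3 stuck-at-1, M4 stuck-at-1, M5 stuck-at-1, M6 stuck-at-0, M7 stuck-at-0.
Only M1 stuck-at-1 is consistent with every test.

M1 stuck-at-1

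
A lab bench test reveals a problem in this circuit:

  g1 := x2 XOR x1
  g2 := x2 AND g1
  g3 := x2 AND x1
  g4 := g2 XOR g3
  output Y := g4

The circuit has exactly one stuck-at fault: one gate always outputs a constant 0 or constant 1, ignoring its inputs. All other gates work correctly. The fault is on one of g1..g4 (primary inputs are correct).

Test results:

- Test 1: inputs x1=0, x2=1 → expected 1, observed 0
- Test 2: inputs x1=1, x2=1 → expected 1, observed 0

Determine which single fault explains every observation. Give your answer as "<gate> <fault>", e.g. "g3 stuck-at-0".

g4 stuck-at-0

Fault-free values for test 1 (x1=0, x2=1): g1=1, g2=1, g3=0, g4=1, giving Y=1. Observed 0.
Test 1: faults giving observed 0 are {g1 stuck-at-0, g2 stuck-at-0, g3 stuck-at-1, g4 stuck-at-0}.
Test 2 (x1=1, x2=1): fault-free g1=0, g2=0, g3=1, g4=1 → 1; observed 0. Eliminates g1 stuck-at-0, g2 stuck-at-0, g3 stuck-at-1.
Only g4 stuck-at-0 is consistent with every test.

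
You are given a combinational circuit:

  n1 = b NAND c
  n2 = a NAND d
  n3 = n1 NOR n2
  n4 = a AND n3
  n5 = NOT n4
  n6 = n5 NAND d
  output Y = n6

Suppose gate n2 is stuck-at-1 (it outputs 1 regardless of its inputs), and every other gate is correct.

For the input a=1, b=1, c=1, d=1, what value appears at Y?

0

Propagate with n2 forced: n1=0, n2=1 [stuck-at-1], n3=0, n4=0, n5=1, n6=0.
So Y = 0. (Without the fault it would be 1.)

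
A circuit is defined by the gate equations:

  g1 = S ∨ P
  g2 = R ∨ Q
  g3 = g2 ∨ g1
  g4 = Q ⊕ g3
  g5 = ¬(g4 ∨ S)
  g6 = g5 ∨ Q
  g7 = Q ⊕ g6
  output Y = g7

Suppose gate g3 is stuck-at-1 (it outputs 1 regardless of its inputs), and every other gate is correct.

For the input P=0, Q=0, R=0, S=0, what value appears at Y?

0

Propagate with g3 forced: g1=0, g2=0, g3=1 [stuck-at-1], g4=1, g5=0, g6=0, g7=0.
So Y = 0. (Without the fault it would be 1.)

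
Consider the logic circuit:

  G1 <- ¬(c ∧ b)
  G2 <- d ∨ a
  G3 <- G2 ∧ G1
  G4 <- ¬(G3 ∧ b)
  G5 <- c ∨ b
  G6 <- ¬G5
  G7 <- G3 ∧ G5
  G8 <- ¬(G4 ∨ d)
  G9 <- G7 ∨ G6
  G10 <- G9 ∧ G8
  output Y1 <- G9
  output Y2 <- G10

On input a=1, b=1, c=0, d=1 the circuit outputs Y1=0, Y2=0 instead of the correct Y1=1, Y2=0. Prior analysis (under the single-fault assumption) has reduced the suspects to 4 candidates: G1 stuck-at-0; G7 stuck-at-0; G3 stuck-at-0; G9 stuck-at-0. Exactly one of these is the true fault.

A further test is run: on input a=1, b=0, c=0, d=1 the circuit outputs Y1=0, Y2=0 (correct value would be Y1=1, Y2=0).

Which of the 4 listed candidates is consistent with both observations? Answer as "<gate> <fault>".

G9 stuck-at-0

Evaluate each candidate on input a=1, b=0, c=0, d=1:
  G1 stuck-at-0: G1=0 [stuck-at-0], G2=1, G3=0, G4=1, G5=0, G6=1, G7=0, G8=0, G9=1, G10=0 → Y1=1, Y2=0 — eliminated
  G7 stuck-at-0: G1=1, G2=1, G3=1, G4=1, G5=0, G6=1, G7=0 [stuck-at-0], G8=0, G9=1, G10=0 → Y1=1, Y2=0 — eliminated
  G3 stuck-at-0: G1=1, G2=1, G3=0 [stuck-at-0], G4=1, G5=0, G6=1, G7=0, G8=0, G9=1, G10=0 → Y1=1, Y2=0 — eliminated
  G9 stuck-at-0: G1=1, G2=1, G3=1, G4=1, G5=0, G6=1, G7=0, G8=0, G9=0 [stuck-at-0], G10=0 → Y1=0, Y2=0 — matches
Only G9 stuck-at-0 reproduces the observed Y1=0, Y2=0.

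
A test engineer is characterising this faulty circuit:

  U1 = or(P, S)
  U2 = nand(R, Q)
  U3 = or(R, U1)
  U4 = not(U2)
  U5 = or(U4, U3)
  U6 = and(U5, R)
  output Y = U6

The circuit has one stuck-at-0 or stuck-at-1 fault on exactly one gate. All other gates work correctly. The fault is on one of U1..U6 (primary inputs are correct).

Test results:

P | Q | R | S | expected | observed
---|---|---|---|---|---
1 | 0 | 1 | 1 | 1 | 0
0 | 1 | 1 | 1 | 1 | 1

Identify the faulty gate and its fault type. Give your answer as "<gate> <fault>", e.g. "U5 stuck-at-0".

U3 stuck-at-0

Fault-free values for test 1 (P=1, Q=0, R=1, S=1): U1=1, U2=1, U3=1, U4=0, U5=1, U6=1, giving Y=1. Observed 0.
Test 1: faults giving observed 0 are {U3 stuck-at-0, U5 stuck-at-0, U6 stuck-at-0}.
Test 2 (P=0, Q=1, R=1, S=1): fault-free U1=1, U2=0, U3=1, U4=1, U5=1, U6=1 → 1; observed 1. Eliminates U5 stuck-at-0, U6 stuck-at-0.
Only U3 stuck-at-0 is consistent with every test.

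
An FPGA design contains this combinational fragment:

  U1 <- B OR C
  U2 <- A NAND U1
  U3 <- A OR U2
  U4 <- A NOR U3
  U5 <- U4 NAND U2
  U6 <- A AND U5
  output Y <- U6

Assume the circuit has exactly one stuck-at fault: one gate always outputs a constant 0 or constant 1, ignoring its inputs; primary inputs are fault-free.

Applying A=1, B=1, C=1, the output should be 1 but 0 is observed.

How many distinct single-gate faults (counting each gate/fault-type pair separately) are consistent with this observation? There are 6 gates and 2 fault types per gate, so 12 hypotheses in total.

2

Fault-free: U1=1, U2=0, U3=1, U4=0, U5=1, U6=1 → 1. Observed 0.
  U1 stuck-at-0: output 1 ✗
  U1 stuck-at-1: output 1 ✗
  U2 stuck-at-0: output 1 ✗
  U2 stuck-at-1: output 1 ✗
  U3 stuck-at-0: output 1 ✗
  U3 stuck-at-1: output 1 ✗
  U4 stuck-at-0: output 1 ✗
  U4 stuck-at-1: output 1 ✗
  U5 stuck-at-0: output 0 ✓
  U5 stuck-at-1: output 1 ✗
  U6 stuck-at-0: output 0 ✓
  U6 stuck-at-1: output 1 ✗
Consistent faults: {U5 stuck-at-0, U6 stuck-at-0} — 2 in all.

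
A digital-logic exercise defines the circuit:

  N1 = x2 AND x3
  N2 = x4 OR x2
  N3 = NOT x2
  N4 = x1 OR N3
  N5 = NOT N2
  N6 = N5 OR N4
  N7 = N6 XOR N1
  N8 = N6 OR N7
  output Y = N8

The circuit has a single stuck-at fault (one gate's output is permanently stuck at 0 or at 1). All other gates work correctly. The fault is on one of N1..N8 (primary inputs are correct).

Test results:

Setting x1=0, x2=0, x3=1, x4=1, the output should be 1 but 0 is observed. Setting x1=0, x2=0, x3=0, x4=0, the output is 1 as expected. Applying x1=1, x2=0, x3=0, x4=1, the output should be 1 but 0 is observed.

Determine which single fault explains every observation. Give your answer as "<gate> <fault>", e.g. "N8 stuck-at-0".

Fault-free values for test 1 (x1=0, x2=0, x3=1, x4=1): N1=0, N2=1, N3=1, N4=1, N5=0, N6=1, N7=1, N8=1, giving Y=1. Observed 0.
Test 1: faults giving observed 0 are {N3 stuck-at-0, N4 stuck-at-0, N6 stuck-at-0, N8 stuck-at-0}.
Test 2 (x1=0, x2=0, x3=0, x4=0): fault-free N1=0, N2=0, N3=1, N4=1, N5=1, N6=1, N7=1, N8=1 → 1; observed 1. Eliminates N6 stuck-at-0, N8 stuck-at-0.
Test 3 (x1=1, x2=0, x3=0, x4=1): fault-free N1=0, N2=1, N3=1, N4=1, N5=0, N6=1, N7=1, N8=1 → 1; observed 0. Eliminates N3 stuck-at-0.
Only N4 stuck-at-0 is consistent with every test.

N4 stuck-at-0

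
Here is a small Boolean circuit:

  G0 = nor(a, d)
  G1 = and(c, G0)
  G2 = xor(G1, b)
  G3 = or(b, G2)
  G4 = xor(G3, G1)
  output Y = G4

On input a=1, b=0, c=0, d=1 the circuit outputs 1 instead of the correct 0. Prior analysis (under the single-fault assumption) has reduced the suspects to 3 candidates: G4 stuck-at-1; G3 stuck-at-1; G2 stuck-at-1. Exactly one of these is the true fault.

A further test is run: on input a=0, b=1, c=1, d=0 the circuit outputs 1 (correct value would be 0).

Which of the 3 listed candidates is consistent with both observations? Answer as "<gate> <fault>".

Evaluate each candidate on input a=0, b=1, c=1, d=0:
  G4 stuck-at-1: G0=1, G1=1, G2=0, G3=1, G4=1 [stuck-at-1] → 1 — matches
  G3 stuck-at-1: G0=1, G1=1, G2=0, G3=1 [stuck-at-1], G4=0 → 0 — eliminated
  G2 stuck-at-1: G0=1, G1=1, G2=1 [stuck-at-1], G3=1, G4=0 → 0 — eliminated
Only G4 stuck-at-1 reproduces the observed 1.

G4 stuck-at-1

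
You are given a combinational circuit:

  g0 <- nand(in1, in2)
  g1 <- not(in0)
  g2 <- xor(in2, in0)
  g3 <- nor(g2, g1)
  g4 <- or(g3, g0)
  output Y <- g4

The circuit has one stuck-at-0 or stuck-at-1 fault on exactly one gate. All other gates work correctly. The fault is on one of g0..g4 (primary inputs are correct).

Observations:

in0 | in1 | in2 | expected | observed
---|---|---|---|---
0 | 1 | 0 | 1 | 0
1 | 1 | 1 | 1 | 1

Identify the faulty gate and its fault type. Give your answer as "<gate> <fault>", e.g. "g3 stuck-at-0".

g0 stuck-at-0

Fault-free values for test 1 (in0=0, in1=1, in2=0): g0=1, g1=1, g2=0, g3=0, g4=1, giving Y=1. Observed 0.
Test 1: faults giving observed 0 are {g0 stuck-at-0, g4 stuck-at-0}.
Test 2 (in0=1, in1=1, in2=1): fault-free g0=0, g1=0, g2=0, g3=1, g4=1 → 1; observed 1. Eliminates g4 stuck-at-0.
Only g0 stuck-at-0 is consistent with every test.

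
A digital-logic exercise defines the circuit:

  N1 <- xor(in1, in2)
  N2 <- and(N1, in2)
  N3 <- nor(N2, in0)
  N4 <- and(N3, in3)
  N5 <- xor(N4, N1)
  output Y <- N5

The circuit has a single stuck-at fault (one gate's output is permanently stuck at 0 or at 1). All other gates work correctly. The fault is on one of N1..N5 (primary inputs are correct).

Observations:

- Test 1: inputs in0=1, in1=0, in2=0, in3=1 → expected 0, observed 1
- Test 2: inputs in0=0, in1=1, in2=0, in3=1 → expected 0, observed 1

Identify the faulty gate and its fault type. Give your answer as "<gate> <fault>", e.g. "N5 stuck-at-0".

N5 stuck-at-1

Fault-free values for test 1 (in0=1, in1=0, in2=0, in3=1): N1=0, N2=0, N3=0, N4=0, N5=0, giving Y=0. Observed 1.
Test 1: faults giving observed 1 are {N1 stuck-at-1, N3 stuck-at-1, N4 stuck-at-1, N5 stuck-at-1}.
Test 2 (in0=0, in1=1, in2=0, in3=1): fault-free N1=1, N2=0, N3=1, N4=1, N5=0 → 0; observed 1. Eliminates N1 stuck-at-1, N3 stuck-at-1, N4 stuck-at-1.
Only N5 stuck-at-1 is consistent with every test.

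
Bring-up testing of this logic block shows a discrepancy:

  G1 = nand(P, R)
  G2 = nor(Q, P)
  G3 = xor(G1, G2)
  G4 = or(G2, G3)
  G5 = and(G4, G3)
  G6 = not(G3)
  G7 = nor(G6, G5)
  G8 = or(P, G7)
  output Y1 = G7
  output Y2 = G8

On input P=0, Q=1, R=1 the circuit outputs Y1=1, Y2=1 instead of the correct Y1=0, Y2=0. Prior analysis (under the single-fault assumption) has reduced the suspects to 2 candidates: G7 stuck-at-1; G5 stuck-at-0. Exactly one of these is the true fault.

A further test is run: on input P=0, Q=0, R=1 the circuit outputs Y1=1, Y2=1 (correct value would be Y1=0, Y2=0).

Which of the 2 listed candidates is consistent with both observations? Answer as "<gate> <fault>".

Evaluate each candidate on input P=0, Q=0, R=1:
  G7 stuck-at-1: G1=1, G2=1, G3=0, G4=1, G5=0, G6=1, G7=1 [stuck-at-1], G8=1 → Y1=1, Y2=1 — matches
  G5 stuck-at-0: G1=1, G2=1, G3=0, G4=1, G5=0 [stuck-at-0], G6=1, G7=0, G8=0 → Y1=0, Y2=0 — eliminated
Only G7 stuck-at-1 reproduces the observed Y1=1, Y2=1.

G7 stuck-at-1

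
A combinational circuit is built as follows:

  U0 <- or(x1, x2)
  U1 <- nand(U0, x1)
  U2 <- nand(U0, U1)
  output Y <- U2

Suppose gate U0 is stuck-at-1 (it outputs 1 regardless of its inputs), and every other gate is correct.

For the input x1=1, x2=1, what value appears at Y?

Propagate with U0 forced: U0=1 [stuck-at-1], U1=0, U2=1.
So Y = 1. (Same as the fault-free value — the fault is masked on this input.)

1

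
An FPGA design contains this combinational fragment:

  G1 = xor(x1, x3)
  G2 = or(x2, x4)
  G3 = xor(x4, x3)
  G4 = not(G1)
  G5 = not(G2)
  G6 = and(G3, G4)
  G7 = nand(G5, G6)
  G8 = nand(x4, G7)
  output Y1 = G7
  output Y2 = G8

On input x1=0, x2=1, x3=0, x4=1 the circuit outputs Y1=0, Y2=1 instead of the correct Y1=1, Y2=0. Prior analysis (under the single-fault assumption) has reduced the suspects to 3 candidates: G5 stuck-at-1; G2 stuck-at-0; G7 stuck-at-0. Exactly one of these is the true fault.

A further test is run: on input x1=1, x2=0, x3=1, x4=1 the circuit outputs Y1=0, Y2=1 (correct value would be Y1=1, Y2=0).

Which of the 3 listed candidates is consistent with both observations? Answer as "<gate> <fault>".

G7 stuck-at-0

Evaluate each candidate on input x1=1, x2=0, x3=1, x4=1:
  G5 stuck-at-1: G1=0, G2=1, G3=0, G4=1, G5=1 [stuck-at-1], G6=0, G7=1, G8=0 → Y1=1, Y2=0 — eliminated
  G2 stuck-at-0: G1=0, G2=0 [stuck-at-0], G3=0, G4=1, G5=1, G6=0, G7=1, G8=0 → Y1=1, Y2=0 — eliminated
  G7 stuck-at-0: G1=0, G2=1, G3=0, G4=1, G5=0, G6=0, G7=0 [stuck-at-0], G8=1 → Y1=0, Y2=1 — matches
Only G7 stuck-at-0 reproduces the observed Y1=0, Y2=1.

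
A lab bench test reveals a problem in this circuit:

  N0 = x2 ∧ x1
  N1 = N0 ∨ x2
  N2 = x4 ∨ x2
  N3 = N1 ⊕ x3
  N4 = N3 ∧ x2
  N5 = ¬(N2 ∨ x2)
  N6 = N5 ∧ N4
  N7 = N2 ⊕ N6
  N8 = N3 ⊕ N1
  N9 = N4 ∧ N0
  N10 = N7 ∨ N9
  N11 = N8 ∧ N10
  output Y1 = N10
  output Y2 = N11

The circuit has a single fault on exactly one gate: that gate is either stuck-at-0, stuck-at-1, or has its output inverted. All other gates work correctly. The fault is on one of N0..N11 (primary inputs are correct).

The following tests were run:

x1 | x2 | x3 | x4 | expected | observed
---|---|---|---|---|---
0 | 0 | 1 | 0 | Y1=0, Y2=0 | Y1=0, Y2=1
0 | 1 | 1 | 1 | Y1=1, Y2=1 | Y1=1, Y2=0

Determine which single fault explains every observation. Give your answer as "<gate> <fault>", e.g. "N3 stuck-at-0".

N11 inverted output

Fault-free values for test 1 (x1=0, x2=0, x3=1, x4=0): N0=0, N1=0, N2=0, N3=1, N4=0, N5=1, N6=0, N7=0, N8=1, N9=0, N10=0, N11=0, giving Y1=0, Y2=0. Observed Y1=0, Y2=1.
Test 1: faults giving observed Y1=0, Y2=1 are {N11 stuck-at-1, N11 inverted output}.
Test 2 (x1=0, x2=1, x3=1, x4=1): fault-free N0=0, N1=1, N2=1, N3=0, N4=0, N5=0, N6=0, N7=1, N8=1, N9=0, N10=1, N11=1 → Y1=1, Y2=1; observed Y1=1, Y2=0. Eliminates N11 stuck-at-1.
Only N11 inverted output is consistent with every test.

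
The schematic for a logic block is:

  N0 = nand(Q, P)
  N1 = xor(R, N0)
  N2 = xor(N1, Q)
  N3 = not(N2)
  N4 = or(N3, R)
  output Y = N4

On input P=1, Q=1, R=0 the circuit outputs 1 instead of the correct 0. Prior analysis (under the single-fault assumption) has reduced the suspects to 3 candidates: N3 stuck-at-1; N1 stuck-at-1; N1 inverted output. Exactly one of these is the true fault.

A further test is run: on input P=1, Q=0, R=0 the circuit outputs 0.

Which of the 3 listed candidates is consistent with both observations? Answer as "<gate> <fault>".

N1 stuck-at-1

Evaluate each candidate on input P=1, Q=0, R=0:
  N3 stuck-at-1: N0=1, N1=1, N2=1, N3=1 [stuck-at-1], N4=1 → 1 — eliminated
  N1 stuck-at-1: N0=1, N1=1 [stuck-at-1], N2=1, N3=0, N4=0 → 0 — matches
  N1 inverted output: N0=1, N1=0 [inverted output], N2=0, N3=1, N4=1 → 1 — eliminated
Only N1 stuck-at-1 reproduces the observed 0.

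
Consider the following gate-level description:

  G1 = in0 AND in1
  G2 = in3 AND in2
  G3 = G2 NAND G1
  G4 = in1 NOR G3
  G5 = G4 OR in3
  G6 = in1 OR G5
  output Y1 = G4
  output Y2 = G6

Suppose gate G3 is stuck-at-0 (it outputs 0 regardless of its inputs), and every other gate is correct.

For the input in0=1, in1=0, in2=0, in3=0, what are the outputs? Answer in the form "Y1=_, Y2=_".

Y1=1, Y2=1

Propagate with G3 forced: G1=0, G2=0, G3=0 [stuck-at-0], G4=1, G5=1, G6=1.
So the outputs are Y1=1, Y2=1. (Without the fault they would be Y1=0, Y2=0.)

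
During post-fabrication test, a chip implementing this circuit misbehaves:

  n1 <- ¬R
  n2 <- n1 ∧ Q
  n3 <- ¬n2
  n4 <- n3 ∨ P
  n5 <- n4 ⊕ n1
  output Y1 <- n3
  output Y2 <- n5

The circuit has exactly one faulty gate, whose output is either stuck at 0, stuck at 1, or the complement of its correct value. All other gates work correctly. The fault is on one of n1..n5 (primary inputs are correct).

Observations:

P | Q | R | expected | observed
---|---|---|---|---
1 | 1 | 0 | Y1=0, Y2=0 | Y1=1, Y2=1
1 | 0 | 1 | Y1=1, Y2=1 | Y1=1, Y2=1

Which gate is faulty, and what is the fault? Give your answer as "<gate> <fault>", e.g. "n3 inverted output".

n1 stuck-at-0

Fault-free values for test 1 (P=1, Q=1, R=0): n1=1, n2=1, n3=0, n4=1, n5=0, giving Y1=0, Y2=0. Observed Y1=1, Y2=1.
Test 1: faults giving observed Y1=1, Y2=1 are {n1 stuck-at-0, n1 inverted output}.
Test 2 (P=1, Q=0, R=1): fault-free n1=0, n2=0, n3=1, n4=1, n5=1 → Y1=1, Y2=1; observed Y1=1, Y2=1. Eliminates n1 inverted output.
Only n1 stuck-at-0 is consistent with every test.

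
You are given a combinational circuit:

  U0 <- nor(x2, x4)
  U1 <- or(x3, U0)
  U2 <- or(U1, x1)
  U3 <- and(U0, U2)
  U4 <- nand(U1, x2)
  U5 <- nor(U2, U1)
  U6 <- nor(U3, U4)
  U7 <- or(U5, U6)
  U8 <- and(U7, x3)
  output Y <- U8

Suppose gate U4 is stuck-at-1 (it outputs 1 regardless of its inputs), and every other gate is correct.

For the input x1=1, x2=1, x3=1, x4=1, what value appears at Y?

0

Propagate with U4 forced: U0=0, U1=1, U2=1, U3=0, U4=1 [stuck-at-1], U5=0, U6=0, U7=0, U8=0.
So Y = 0. (Without the fault it would be 1.)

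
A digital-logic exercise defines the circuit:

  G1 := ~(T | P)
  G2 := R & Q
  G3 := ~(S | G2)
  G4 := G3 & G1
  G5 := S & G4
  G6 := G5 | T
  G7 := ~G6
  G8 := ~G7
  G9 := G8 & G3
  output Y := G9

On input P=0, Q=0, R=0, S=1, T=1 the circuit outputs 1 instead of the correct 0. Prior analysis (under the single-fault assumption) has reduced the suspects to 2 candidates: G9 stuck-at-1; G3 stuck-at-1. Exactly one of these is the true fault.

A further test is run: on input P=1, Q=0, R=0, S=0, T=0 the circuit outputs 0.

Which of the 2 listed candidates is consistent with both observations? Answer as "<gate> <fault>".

Evaluate each candidate on input P=1, Q=0, R=0, S=0, T=0:
  G9 stuck-at-1: G1=0, G2=0, G3=1, G4=0, G5=0, G6=0, G7=1, G8=0, G9=1 [stuck-at-1] → 1 — eliminated
  G3 stuck-at-1: G1=0, G2=0, G3=1 [stuck-at-1], G4=0, G5=0, G6=0, G7=1, G8=0, G9=0 → 0 — matches
Only G3 stuck-at-1 reproduces the observed 0.

G3 stuck-at-1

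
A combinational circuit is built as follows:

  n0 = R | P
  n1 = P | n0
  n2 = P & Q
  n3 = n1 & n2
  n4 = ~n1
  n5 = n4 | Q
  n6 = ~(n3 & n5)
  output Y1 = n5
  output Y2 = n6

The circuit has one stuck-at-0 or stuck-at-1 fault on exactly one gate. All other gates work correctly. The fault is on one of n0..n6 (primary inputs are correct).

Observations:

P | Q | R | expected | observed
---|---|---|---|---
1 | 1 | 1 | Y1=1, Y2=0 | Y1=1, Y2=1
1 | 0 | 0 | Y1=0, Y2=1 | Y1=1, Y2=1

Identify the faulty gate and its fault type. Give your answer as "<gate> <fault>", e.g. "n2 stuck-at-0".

Fault-free values for test 1 (P=1, Q=1, R=1): n0=1, n1=1, n2=1, n3=1, n4=0, n5=1, n6=0, giving Y1=1, Y2=0. Observed Y1=1, Y2=1.
Test 1: faults giving observed Y1=1, Y2=1 are {n1 stuck-at-0, n2 stuck-at-0, n3 stuck-at-0, n6 stuck-at-1}.
Test 2 (P=1, Q=0, R=0): fault-free n0=1, n1=1, n2=0, n3=0, n4=0, n5=0, n6=1 → Y1=0, Y2=1; observed Y1=1, Y2=1. Eliminates n2 stuck-at-0, n3 stuck-at-0, n6 stuck-at-1.
Only n1 stuck-at-0 is consistent with every test.

n1 stuck-at-0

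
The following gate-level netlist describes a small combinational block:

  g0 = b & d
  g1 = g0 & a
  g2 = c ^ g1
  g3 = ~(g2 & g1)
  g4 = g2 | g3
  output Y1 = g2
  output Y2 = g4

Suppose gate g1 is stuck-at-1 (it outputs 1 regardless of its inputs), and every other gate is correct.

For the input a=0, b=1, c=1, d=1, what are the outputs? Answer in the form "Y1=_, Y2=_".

Propagate with g1 forced: g0=1, g1=1 [stuck-at-1], g2=0, g3=1, g4=1.
So the outputs are Y1=0, Y2=1. (Without the fault they would be Y1=1, Y2=1.)

Y1=0, Y2=1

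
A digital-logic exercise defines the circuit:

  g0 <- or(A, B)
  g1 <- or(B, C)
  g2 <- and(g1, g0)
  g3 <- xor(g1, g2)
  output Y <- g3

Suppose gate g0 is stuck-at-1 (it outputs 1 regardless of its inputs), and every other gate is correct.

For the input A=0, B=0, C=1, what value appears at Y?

Propagate with g0 forced: g0=1 [stuck-at-1], g1=1, g2=1, g3=0.
So Y = 0. (Without the fault it would be 1.)

0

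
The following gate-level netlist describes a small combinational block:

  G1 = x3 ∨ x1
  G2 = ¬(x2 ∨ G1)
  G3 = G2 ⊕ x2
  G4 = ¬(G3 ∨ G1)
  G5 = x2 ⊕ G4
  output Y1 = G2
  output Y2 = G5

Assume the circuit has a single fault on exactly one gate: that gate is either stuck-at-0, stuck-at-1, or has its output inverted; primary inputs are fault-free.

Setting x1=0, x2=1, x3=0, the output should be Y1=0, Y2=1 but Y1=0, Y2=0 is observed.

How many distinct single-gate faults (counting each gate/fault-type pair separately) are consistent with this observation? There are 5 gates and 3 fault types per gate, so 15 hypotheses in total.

6

Fault-free: G1=0, G2=0, G3=1, G4=0, G5=1 → Y1=0, Y2=1. Observed Y1=0, Y2=0.
  G1: none of the 3 fault types match ✗
  G2: none of the 3 fault types match ✗
  G3: stuck-at-0, inverted output ✓; others ✗
  G4: stuck-at-1, inverted output ✓; others ✗
  G5: stuck-at-0, inverted output ✓; others ✗
Consistent faults: {G3 stuck-at-0, G3 inverted output, G4 stuck-at-1, G4 inverted output, G5 stuck-at-0, G5 inverted output} — 6 in all.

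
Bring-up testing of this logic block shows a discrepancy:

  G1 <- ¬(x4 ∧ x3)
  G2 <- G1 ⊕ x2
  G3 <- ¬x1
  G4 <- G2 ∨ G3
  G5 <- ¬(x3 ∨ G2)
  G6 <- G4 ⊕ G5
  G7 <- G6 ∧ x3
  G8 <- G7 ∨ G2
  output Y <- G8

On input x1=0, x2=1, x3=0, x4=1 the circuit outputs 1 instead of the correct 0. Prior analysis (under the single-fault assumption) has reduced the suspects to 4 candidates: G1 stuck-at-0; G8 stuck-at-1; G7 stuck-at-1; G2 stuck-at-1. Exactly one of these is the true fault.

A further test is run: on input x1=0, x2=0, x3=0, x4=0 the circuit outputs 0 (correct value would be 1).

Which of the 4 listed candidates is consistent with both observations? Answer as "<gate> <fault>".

Evaluate each candidate on input x1=0, x2=0, x3=0, x4=0:
  G1 stuck-at-0: G1=0 [stuck-at-0], G2=0, G3=1, G4=1, G5=1, G6=0, G7=0, G8=0 → 0 — matches
  G8 stuck-at-1: G1=1, G2=1, G3=1, G4=1, G5=0, G6=1, G7=0, G8=1 [stuck-at-1] → 1 — eliminated
  G7 stuck-at-1: G1=1, G2=1, G3=1, G4=1, G5=0, G6=1, G7=1 [stuck-at-1], G8=1 → 1 — eliminated
  G2 stuck-at-1: G1=1, G2=1 [stuck-at-1], G3=1, G4=1, G5=0, G6=1, G7=0, G8=1 → 1 — eliminated
Only G1 stuck-at-0 reproduces the observed 0.

G1 stuck-at-0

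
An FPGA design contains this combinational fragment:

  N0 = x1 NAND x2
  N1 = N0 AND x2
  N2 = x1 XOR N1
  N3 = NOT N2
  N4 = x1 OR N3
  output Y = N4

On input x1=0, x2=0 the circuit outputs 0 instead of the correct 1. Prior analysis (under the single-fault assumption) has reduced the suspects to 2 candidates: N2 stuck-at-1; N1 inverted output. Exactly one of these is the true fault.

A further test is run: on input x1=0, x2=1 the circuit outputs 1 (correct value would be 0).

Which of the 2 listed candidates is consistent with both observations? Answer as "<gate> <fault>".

Evaluate each candidate on input x1=0, x2=1:
  N2 stuck-at-1: N0=1, N1=1, N2=1 [stuck-at-1], N3=0, N4=0 → 0 — eliminated
  N1 inverted output: N0=1, N1=0 [inverted output], N2=0, N3=1, N4=1 → 1 — matches
Only N1 inverted output reproduces the observed 1.

N1 inverted output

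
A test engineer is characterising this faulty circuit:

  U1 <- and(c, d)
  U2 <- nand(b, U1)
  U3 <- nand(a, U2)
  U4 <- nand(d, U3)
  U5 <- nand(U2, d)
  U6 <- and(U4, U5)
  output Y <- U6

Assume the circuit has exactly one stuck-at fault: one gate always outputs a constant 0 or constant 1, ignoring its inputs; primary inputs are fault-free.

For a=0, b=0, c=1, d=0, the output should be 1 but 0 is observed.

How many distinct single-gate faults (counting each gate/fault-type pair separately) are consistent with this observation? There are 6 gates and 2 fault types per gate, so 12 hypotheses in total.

3

Fault-free: U1=0, U2=1, U3=1, U4=1, U5=1, U6=1 → 1. Observed 0.
  U1 stuck-at-0: output 1 ✗
  U1 stuck-at-1: output 1 ✗
  U2 stuck-at-0: output 1 ✗
  U2 stuck-at-1: output 1 ✗
  U3 stuck-at-0: output 1 ✗
  U3 stuck-at-1: output 1 ✗
  U4 stuck-at-0: output 0 ✓
  U4 stuck-at-1: output 1 ✗
  U5 stuck-at-0: output 0 ✓
  U5 stuck-at-1: output 1 ✗
  U6 stuck-at-0: output 0 ✓
  U6 stuck-at-1: output 1 ✗
Consistent faults: {U4 stuck-at-0, U5 stuck-at-0, U6 stuck-at-0} — 3 in all.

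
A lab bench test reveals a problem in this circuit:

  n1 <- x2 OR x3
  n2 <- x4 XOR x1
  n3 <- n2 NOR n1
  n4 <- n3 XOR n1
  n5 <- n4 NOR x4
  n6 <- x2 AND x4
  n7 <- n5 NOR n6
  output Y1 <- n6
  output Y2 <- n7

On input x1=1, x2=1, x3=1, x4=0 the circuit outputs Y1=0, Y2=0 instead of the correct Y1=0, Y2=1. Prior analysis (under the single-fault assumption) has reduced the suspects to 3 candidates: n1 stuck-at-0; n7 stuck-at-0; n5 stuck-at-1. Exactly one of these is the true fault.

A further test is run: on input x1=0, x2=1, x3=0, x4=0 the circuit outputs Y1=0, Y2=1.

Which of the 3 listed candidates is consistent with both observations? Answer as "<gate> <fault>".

Evaluate each candidate on input x1=0, x2=1, x3=0, x4=0:
  n1 stuck-at-0: n1=0 [stuck-at-0], n2=0, n3=1, n4=1, n5=0, n6=0, n7=1 → Y1=0, Y2=1 — matches
  n7 stuck-at-0: n1=1, n2=0, n3=0, n4=1, n5=0, n6=0, n7=0 [stuck-at-0] → Y1=0, Y2=0 — eliminated
  n5 stuck-at-1: n1=1, n2=0, n3=0, n4=1, n5=1 [stuck-at-1], n6=0, n7=0 → Y1=0, Y2=0 — eliminated
Only n1 stuck-at-0 reproduces the observed Y1=0, Y2=1.

n1 stuck-at-0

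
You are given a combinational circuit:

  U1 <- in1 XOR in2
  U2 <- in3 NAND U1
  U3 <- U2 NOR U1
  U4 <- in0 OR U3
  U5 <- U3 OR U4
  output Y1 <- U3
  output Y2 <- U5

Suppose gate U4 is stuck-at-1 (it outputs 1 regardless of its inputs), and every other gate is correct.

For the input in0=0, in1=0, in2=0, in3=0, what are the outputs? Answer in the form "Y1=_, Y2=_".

Propagate with U4 forced: U1=0, U2=1, U3=0, U4=1 [stuck-at-1], U5=1.
So the outputs are Y1=0, Y2=1. (Without the fault they would be Y1=0, Y2=0.)

Y1=0, Y2=1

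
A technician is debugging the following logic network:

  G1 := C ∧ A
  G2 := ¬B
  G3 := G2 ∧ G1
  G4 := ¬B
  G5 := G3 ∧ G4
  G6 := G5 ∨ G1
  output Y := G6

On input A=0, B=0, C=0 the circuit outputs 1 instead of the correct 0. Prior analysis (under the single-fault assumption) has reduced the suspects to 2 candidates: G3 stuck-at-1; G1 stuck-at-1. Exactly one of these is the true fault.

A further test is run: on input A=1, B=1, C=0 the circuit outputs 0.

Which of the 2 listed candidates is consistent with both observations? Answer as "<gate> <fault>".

G3 stuck-at-1

Evaluate each candidate on input A=1, B=1, C=0:
  G3 stuck-at-1: G1=0, G2=0, G3=1 [stuck-at-1], G4=0, G5=0, G6=0 → 0 — matches
  G1 stuck-at-1: G1=1 [stuck-at-1], G2=0, G3=0, G4=0, G5=0, G6=1 → 1 — eliminated
Only G3 stuck-at-1 reproduces the observed 0.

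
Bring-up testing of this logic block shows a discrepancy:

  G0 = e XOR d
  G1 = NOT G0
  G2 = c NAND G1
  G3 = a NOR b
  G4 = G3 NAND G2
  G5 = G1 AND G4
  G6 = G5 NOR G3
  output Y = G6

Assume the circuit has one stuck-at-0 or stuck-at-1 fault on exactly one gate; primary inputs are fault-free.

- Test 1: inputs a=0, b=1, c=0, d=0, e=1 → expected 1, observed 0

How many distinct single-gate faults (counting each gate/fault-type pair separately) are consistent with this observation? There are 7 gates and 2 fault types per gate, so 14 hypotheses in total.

Fault-free: G0=1, G1=0, G2=1, G3=0, G4=1, G5=0, G6=1 → 1. Observed 0.
  G0 stuck-at-0: output 0 ✓
  G0 stuck-at-1: output 1 ✗
  G1 stuck-at-0: output 1 ✗
  G1 stuck-at-1: output 0 ✓
  G2 stuck-at-0: output 1 ✗
  G2 stuck-at-1: output 1 ✗
  G3 stuck-at-0: output 1 ✗
  G3 stuck-at-1: output 0 ✓
  G4 stuck-at-0: output 1 ✗
  G4 stuck-at-1: output 1 ✗
  G5 stuck-at-0: output 1 ✗
  G5 stuck-at-1: output 0 ✓
  G6 stuck-at-0: output 0 ✓
  G6 stuck-at-1: output 1 ✗
Consistent faults: {G0 stuck-at-0, G1 stuck-at-1, G3 stuck-at-1, G5 stuck-at-1, G6 stuck-at-0} — 5 in all.

5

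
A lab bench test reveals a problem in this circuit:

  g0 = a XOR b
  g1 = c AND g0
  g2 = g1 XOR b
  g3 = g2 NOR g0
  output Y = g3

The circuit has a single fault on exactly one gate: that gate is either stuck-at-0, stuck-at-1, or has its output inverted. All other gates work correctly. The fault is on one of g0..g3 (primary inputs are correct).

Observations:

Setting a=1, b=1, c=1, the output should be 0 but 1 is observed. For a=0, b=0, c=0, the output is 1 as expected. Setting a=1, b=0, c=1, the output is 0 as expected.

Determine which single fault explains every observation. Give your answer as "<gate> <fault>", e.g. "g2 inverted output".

g2 stuck-at-0

Fault-free values for test 1 (a=1, b=1, c=1): g0=0, g1=0, g2=1, g3=0, giving Y=0. Observed 1.
Test 1: faults giving observed 1 are {g1 stuck-at-1, g1 inverted output, g2 stuck-at-0, g2 inverted output, g3 stuck-at-1, g3 inverted output}.
Test 2 (a=0, b=0, c=0): fault-free g0=0, g1=0, g2=0, g3=1 → 1; observed 1. Eliminates g1 stuck-at-1, g1 inverted output, g2 inverted output, g3 inverted output.
Test 3 (a=1, b=0, c=1): fault-free g0=1, g1=1, g2=1, g3=0 → 0; observed 0. Eliminates g3 stuck-at-1.
Only g2 stuck-at-0 is consistent with every test.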